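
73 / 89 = 0.82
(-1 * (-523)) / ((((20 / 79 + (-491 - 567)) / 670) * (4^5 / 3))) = -0.97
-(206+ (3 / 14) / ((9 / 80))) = -4366 / 21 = -207.90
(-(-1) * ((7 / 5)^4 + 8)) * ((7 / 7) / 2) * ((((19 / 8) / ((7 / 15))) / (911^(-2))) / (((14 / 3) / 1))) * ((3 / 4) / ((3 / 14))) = 1050323949891 / 56000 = 18755784.82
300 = 300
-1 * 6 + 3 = -3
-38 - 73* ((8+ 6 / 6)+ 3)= -914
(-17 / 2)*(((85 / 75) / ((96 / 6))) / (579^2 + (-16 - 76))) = -289 / 160871520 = -0.00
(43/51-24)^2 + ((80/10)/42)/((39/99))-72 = 109995943/236691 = 464.72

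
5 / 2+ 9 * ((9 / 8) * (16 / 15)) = 133 / 10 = 13.30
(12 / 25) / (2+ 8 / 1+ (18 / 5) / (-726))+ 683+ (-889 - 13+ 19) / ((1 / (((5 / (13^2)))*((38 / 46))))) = 77737893884 / 117523445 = 661.47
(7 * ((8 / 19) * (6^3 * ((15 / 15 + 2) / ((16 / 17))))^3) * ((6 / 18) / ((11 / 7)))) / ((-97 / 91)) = -3880771197849 / 20273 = -191425600.45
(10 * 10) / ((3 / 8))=800 / 3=266.67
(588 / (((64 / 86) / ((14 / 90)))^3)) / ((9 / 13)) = 17371563937 / 2239488000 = 7.76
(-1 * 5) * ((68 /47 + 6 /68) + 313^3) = -245007745295 /1598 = -153321492.68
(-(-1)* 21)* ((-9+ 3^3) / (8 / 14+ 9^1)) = 2646 / 67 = 39.49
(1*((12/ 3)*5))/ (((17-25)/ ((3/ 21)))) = -5/ 14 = -0.36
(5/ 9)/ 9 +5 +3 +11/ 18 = 1405/ 162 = 8.67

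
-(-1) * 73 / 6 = 73 / 6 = 12.17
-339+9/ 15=-1692/ 5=-338.40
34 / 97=0.35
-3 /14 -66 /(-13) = 885 /182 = 4.86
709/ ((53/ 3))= 2127/ 53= 40.13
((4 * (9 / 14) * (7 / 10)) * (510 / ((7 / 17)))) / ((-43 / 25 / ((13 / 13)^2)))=-390150 / 301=-1296.18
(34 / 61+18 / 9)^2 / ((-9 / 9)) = -24336 / 3721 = -6.54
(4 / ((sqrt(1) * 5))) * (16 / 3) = 64 / 15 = 4.27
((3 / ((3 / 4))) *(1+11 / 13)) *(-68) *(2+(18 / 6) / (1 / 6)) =-130560 / 13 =-10043.08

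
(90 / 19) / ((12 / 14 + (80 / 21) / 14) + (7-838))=-13230 / 2317829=-0.01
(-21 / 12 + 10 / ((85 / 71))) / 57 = 449 / 3876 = 0.12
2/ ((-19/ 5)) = -10/ 19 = -0.53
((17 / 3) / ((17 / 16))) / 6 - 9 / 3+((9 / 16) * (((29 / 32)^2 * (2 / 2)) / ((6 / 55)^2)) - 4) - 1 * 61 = -16687519 / 589824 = -28.29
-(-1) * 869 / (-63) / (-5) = 869 / 315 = 2.76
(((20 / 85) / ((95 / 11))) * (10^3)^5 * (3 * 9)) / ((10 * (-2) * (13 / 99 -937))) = 4704480000000000 / 119833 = 39258634933.62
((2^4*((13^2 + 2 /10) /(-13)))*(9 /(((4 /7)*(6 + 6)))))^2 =315630756 /4225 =74705.50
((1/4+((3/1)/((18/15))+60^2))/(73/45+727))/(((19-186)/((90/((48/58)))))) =-282095325/87609536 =-3.22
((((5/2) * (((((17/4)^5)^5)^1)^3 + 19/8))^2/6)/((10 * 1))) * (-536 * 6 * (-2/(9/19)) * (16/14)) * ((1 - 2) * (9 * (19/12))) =-4465706902901980989282443004746933911993649299847465192698483017527083730850375535989076433570762009895203686345419667146106638860127652937915513714510666077033251827855924570688387172634375/10694438875756051952909339864149235345520209066746165315839737359110501823757517707462836224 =-417572810951829789207193900000000000000000000000000000000000000000000000000000000000000000000000000.00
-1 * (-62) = 62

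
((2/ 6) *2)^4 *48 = 256/ 27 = 9.48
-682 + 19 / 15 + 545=-2036 / 15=-135.73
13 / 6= 2.17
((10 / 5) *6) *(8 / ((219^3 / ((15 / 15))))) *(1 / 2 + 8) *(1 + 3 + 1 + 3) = 2176 / 3501153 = 0.00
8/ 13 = 0.62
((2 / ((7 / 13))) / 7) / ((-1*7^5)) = -26 / 823543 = -0.00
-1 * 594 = -594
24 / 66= 4 / 11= 0.36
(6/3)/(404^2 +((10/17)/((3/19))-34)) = 51/4161236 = 0.00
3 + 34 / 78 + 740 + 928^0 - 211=20804 / 39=533.44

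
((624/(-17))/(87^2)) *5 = -1040/42891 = -0.02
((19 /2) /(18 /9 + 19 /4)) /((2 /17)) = 323 /27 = 11.96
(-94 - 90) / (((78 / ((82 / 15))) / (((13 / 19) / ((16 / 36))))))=-1886 / 95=-19.85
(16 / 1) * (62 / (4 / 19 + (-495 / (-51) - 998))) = -320416 / 319151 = -1.00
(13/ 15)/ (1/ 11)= 143/ 15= 9.53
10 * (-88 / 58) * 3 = -45.52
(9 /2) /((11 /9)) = 81 /22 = 3.68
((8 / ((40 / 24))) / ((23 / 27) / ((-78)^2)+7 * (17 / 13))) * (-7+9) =7884864 / 7518535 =1.05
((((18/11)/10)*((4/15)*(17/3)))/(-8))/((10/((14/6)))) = -119/16500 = -0.01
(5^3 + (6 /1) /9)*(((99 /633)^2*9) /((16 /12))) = 3694977 /178084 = 20.75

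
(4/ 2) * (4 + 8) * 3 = 72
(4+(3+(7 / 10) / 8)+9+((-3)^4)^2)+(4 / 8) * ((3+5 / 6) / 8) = 3157117 / 480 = 6577.33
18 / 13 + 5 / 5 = 31 / 13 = 2.38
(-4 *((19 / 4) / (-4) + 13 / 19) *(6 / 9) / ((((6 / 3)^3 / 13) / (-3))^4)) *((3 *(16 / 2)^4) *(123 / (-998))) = -43536646179 / 37924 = -1147997.21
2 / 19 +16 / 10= 162 / 95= 1.71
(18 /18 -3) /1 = -2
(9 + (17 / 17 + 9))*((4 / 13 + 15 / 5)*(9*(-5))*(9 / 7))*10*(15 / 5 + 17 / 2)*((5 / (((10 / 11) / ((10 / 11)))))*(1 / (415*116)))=-43.43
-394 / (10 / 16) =-3152 / 5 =-630.40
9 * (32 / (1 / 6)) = 1728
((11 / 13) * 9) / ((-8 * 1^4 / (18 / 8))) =-891 / 416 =-2.14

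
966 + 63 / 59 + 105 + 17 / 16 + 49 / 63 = 9123923 / 8496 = 1073.91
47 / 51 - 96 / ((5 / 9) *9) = -4661 / 255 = -18.28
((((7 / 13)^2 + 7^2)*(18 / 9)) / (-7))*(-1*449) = 1068620 / 169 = 6323.20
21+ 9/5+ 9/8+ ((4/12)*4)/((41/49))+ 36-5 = 278071/4920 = 56.52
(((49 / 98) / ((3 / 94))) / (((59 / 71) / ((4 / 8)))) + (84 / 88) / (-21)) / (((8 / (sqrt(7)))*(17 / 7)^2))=894985*sqrt(7) / 4501464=0.53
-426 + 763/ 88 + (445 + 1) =2523/ 88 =28.67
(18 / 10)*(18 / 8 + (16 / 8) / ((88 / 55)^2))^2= 84681 / 5120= 16.54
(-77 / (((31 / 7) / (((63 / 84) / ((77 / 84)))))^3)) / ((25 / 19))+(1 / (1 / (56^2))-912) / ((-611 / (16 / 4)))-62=-4235848848311 / 55061960525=-76.93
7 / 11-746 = -8199 / 11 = -745.36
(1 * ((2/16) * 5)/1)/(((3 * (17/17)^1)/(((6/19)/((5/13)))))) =13/76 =0.17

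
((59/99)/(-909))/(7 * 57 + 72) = -59/42385761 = -0.00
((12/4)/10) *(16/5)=24/25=0.96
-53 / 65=-0.82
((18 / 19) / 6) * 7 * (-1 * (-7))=147 / 19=7.74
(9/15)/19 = 3/95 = 0.03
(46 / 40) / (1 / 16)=92 / 5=18.40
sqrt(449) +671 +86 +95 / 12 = sqrt(449) +9179 / 12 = 786.11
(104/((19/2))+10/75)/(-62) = -1579/8835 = -0.18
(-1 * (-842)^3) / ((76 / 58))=8655741476 / 19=455565340.84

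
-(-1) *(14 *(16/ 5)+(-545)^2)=1485349/ 5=297069.80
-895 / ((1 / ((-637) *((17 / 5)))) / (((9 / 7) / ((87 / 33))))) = 27414387 / 29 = 945323.69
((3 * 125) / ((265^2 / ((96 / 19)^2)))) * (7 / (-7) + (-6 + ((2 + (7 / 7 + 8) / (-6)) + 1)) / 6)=-241920 / 1014049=-0.24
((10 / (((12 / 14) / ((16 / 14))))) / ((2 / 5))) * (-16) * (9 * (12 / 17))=-57600 / 17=-3388.24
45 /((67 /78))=3510 /67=52.39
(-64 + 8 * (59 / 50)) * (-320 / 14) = 43648 / 35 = 1247.09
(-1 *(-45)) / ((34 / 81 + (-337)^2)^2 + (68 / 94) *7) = 13876515 / 3977321608110581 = 0.00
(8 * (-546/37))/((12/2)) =-728/37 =-19.68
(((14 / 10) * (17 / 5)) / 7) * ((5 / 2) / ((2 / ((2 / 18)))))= 17 / 180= 0.09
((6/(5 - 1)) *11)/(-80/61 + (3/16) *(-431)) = -16104/80153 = -0.20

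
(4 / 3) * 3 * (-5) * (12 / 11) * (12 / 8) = -360 / 11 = -32.73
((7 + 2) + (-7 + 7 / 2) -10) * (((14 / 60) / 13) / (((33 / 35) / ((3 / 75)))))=-49 / 14300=-0.00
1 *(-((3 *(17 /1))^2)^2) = -6765201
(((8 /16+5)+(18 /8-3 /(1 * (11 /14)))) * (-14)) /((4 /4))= -1211 /22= -55.05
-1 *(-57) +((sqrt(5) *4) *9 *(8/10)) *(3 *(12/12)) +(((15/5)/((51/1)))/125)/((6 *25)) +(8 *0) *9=18168751/318750 +432 *sqrt(5)/5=250.20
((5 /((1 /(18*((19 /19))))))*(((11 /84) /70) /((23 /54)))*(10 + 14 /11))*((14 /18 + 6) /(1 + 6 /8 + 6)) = 4392 /1127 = 3.90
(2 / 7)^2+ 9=445 / 49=9.08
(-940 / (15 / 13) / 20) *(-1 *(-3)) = -611 / 5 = -122.20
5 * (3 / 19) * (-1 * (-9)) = 135 / 19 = 7.11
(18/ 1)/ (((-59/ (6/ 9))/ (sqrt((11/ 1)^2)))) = -132/ 59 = -2.24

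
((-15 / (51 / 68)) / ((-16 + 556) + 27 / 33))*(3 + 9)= -880 / 1983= -0.44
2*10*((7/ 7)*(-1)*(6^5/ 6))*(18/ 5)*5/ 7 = -466560/ 7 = -66651.43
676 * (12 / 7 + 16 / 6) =62192 / 21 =2961.52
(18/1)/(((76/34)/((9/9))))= 153/19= 8.05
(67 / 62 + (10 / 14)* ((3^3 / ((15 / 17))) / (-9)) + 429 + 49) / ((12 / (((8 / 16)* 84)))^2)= 1448069 / 248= 5838.99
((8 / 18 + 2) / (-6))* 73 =-803 / 27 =-29.74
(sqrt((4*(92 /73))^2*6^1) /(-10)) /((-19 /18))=3312*sqrt(6) /6935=1.17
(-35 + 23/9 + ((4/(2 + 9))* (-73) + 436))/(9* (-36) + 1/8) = -298592/256509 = -1.16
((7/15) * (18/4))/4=21/40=0.52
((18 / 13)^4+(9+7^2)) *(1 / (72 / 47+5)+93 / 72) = 9375658265 / 105218724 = 89.11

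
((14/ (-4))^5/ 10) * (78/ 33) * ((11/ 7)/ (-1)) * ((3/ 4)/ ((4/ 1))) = 93639/ 2560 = 36.58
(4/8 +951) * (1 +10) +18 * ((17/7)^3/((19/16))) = 139250249/13034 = 10683.62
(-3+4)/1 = 1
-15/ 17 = -0.88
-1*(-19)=19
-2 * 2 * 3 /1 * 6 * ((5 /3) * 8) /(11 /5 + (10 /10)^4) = -300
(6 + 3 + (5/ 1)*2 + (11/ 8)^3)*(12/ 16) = 33177/ 2048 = 16.20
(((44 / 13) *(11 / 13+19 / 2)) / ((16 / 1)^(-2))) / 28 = 320.16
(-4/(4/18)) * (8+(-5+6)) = -162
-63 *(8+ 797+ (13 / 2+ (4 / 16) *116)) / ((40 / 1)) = -105903 / 80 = -1323.79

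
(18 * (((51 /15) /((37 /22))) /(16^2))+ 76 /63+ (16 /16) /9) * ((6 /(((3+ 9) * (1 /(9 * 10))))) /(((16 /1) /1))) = 1088749 /265216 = 4.11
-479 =-479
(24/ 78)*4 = 16/ 13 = 1.23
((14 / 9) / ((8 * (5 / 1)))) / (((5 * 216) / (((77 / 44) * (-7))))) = -343 / 777600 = -0.00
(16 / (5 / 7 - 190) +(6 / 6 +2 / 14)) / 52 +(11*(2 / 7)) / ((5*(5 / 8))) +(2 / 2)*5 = 103799 / 17225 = 6.03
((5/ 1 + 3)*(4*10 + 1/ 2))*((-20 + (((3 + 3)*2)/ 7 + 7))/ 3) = -8532/ 7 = -1218.86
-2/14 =-1/7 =-0.14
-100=-100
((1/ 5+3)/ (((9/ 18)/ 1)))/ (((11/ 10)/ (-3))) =-192/ 11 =-17.45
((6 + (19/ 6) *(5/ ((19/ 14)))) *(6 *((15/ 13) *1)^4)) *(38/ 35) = 40783500/ 199927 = 203.99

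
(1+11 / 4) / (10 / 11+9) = 165 / 436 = 0.38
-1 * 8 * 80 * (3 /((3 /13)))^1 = -8320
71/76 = 0.93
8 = 8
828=828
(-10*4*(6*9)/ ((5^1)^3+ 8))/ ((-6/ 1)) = 360/ 133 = 2.71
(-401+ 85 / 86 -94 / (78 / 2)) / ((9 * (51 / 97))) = -130923131 / 1539486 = -85.04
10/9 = 1.11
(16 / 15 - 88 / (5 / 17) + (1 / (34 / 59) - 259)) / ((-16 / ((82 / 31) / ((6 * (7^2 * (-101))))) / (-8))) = 11613373 / 469462140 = 0.02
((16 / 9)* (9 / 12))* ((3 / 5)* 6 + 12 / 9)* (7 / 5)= 2072 / 225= 9.21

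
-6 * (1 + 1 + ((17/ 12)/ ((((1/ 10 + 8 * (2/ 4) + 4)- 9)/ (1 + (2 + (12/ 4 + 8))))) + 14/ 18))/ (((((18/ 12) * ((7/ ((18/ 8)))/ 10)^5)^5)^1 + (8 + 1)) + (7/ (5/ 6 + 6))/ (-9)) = 4171394434482771453265929222106933593750000/ 320778666760587851594062967413996576149737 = 13.00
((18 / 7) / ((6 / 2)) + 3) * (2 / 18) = 3 / 7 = 0.43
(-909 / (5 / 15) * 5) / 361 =-13635 / 361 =-37.77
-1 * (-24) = 24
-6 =-6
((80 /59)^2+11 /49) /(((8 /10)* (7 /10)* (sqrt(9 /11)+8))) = 77416020 /165963637 - 5278365* sqrt(11) /331927274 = 0.41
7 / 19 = 0.37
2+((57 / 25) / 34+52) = 45957 / 850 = 54.07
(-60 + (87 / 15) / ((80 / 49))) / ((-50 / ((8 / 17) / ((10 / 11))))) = 248369 / 425000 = 0.58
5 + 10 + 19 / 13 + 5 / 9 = 1991 / 117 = 17.02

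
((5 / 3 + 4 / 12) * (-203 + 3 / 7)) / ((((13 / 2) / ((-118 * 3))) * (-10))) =-1003944 / 455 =-2206.47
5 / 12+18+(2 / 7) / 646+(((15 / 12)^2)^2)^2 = 10836579487 / 444530688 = 24.38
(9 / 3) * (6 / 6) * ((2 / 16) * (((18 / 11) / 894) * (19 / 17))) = 171 / 222904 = 0.00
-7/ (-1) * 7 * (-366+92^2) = 396802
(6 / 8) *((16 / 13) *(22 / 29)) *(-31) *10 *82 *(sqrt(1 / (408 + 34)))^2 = -3355440 / 83317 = -40.27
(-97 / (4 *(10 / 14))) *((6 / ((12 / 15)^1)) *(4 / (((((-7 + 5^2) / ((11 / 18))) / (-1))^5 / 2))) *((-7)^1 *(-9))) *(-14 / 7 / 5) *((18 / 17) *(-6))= 0.01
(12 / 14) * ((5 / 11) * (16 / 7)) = 480 / 539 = 0.89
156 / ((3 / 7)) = 364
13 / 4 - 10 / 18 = 97 / 36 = 2.69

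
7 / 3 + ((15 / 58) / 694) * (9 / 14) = 3945101 / 1690584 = 2.33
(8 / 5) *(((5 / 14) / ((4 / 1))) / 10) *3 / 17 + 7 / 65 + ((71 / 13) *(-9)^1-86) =-135.04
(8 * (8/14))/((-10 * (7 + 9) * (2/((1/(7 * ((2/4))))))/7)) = -1/35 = -0.03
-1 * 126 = -126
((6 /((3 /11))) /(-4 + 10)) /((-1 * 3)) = -11 /9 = -1.22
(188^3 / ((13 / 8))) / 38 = 26578688 / 247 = 107606.02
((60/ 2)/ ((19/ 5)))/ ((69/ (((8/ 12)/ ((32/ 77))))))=1925/ 10488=0.18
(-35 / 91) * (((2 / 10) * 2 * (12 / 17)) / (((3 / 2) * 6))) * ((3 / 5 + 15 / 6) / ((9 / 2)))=-248 / 29835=-0.01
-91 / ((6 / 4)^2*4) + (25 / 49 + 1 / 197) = -833657 / 86877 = -9.60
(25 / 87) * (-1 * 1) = -25 / 87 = -0.29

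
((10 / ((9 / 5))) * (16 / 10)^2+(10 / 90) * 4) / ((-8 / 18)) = -33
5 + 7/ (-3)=8/ 3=2.67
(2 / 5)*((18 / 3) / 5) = 12 / 25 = 0.48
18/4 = 4.50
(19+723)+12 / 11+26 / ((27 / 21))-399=36067 / 99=364.31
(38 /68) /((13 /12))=114 /221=0.52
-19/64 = -0.30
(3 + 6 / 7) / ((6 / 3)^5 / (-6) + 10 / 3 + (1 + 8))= 27 / 49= 0.55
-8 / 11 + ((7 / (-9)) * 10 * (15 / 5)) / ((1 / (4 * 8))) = -24664 / 33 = -747.39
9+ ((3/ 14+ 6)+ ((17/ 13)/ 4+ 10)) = 9297/ 364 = 25.54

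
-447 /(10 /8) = -357.60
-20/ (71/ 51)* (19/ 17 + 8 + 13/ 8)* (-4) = 43830/ 71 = 617.32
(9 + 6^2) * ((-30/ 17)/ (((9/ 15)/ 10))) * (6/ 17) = -135000/ 289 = -467.13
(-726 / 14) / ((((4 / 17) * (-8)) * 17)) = 363 / 224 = 1.62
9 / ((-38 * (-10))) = 9 / 380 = 0.02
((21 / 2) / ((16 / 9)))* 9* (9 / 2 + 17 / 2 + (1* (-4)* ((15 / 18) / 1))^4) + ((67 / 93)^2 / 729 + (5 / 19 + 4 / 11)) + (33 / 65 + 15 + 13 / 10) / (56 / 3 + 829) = 10112712141994814003 / 1394053375489632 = 7254.18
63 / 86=0.73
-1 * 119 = -119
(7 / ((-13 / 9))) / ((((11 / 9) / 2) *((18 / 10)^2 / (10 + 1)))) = -350 / 13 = -26.92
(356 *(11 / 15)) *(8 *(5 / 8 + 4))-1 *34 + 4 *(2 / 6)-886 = 43704 / 5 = 8740.80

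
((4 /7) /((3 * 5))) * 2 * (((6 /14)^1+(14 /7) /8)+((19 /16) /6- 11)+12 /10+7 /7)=-26623 /44100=-0.60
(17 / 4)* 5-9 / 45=21.05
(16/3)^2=256/9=28.44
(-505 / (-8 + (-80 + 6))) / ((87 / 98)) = 24745 / 3567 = 6.94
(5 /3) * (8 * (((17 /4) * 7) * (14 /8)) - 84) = 3325 /6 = 554.17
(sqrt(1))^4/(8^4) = 1/4096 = 0.00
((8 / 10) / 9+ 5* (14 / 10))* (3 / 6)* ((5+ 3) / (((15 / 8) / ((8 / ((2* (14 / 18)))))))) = 40832 / 525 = 77.78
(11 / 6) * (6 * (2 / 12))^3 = 11 / 6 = 1.83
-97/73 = -1.33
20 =20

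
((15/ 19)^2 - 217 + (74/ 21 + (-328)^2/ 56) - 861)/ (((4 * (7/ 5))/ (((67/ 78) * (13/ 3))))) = 307401025/ 545832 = 563.18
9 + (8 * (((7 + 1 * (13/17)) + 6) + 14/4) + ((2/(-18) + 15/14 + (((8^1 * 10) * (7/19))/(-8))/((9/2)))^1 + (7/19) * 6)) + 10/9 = 6128341/40698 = 150.58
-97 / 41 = -2.37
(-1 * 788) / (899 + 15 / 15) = -197 / 225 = -0.88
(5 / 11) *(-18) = -90 / 11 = -8.18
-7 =-7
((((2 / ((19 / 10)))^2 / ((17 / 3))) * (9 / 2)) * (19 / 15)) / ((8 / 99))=4455 / 323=13.79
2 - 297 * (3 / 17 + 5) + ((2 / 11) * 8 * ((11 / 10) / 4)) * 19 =-129864 / 85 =-1527.81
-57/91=-0.63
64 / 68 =16 / 17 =0.94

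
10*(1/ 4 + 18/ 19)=11.97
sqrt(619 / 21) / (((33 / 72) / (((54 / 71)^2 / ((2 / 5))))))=58320 * sqrt(12999) / 388157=17.13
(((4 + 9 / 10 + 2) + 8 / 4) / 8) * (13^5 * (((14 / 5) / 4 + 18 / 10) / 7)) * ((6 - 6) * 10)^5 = 0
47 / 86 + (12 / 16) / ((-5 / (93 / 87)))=9631 / 24940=0.39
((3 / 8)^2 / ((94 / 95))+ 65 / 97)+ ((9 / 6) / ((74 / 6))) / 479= 8402884909 / 10342292096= 0.81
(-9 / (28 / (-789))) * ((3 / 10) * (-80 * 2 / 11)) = -85212 / 77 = -1106.65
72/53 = 1.36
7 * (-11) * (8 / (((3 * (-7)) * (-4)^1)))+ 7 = -1 / 3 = -0.33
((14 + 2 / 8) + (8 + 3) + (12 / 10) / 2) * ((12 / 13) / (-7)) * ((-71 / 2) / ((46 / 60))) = 330363 / 2093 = 157.84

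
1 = 1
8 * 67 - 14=522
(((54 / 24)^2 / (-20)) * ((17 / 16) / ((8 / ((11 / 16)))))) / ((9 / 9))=-15147 / 655360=-0.02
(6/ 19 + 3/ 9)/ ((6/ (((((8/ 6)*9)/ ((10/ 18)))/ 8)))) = 111/ 380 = 0.29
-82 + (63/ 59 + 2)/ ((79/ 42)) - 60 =-140.37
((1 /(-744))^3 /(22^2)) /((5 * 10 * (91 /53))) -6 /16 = -340100157196853 /906933752524800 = -0.38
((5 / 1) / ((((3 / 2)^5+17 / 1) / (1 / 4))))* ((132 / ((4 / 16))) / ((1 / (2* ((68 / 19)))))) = 192.09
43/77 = 0.56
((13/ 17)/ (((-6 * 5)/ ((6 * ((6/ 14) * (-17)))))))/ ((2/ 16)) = 312/ 35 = 8.91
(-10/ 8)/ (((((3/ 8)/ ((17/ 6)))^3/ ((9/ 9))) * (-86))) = 196520/ 31347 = 6.27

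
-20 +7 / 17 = -333 / 17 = -19.59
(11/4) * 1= 2.75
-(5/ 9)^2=-25/ 81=-0.31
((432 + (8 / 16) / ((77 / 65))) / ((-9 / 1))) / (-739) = 66593 / 1024254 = 0.07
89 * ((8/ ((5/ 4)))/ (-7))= -2848/ 35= -81.37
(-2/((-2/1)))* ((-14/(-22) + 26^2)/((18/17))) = 14059/22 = 639.05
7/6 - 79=-467/6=-77.83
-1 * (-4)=4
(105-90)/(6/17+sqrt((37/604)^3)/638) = 42.50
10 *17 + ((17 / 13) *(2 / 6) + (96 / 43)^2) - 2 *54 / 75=313647179 / 1802775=173.98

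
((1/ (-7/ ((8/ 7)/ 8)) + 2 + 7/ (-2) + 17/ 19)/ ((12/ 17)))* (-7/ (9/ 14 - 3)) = -19805/ 7524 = -2.63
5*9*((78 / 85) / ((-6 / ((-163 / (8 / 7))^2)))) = -152320077 / 1088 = -140000.07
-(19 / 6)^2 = -361 / 36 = -10.03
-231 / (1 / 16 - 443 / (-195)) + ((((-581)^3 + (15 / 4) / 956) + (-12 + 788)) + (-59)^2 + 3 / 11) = -60081403277674417 / 306352112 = -196118782.68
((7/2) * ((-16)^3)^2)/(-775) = -58720256/775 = -75768.07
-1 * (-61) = 61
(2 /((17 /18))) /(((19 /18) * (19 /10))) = 6480 /6137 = 1.06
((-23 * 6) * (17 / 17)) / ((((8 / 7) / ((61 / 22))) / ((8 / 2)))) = -29463 / 22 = -1339.23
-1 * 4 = -4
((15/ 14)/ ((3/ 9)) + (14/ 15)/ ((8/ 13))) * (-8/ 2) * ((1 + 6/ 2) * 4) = -31792/ 105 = -302.78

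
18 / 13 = 1.38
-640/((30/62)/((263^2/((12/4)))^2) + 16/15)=-600.00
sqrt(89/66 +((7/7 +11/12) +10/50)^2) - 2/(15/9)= -6/5 +sqrt(2539009)/660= 1.21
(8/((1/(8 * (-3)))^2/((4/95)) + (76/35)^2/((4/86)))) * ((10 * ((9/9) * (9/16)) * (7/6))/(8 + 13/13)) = 16464000/286236311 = 0.06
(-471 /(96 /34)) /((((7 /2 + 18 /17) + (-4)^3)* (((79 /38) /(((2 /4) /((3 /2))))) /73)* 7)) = 62932351 /13411356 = 4.69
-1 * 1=-1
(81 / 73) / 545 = 81 / 39785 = 0.00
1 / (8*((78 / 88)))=11 / 78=0.14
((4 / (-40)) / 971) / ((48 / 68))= -17 / 116520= -0.00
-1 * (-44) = 44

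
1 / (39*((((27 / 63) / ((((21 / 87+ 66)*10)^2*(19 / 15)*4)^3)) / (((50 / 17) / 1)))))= 3633407229440112278115046400000 / 1879046871039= 1933643745369191576.73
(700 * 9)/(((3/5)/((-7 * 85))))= -6247500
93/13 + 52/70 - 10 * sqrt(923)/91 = 3593/455 - 10 * sqrt(923)/91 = 4.56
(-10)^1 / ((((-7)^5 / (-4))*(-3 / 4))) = 160 / 50421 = 0.00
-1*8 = -8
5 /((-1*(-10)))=1 /2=0.50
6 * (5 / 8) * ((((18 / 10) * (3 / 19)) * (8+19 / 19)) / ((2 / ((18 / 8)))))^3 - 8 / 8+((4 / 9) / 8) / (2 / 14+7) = 279293491937 / 3160627200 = 88.37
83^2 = 6889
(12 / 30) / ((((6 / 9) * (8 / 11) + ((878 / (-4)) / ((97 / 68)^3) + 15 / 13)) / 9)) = -7047660906 / 144835186885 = -0.05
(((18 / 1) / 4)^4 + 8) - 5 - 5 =6529 / 16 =408.06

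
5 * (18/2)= 45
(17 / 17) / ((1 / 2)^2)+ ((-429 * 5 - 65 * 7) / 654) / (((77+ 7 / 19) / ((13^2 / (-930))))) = 17923411 / 4470417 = 4.01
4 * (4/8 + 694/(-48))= -335/6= -55.83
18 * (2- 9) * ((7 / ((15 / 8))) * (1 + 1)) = -4704 / 5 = -940.80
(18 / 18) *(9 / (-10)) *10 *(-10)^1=90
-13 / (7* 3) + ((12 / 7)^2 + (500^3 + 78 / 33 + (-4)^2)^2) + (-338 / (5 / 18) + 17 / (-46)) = 63922050031451409620407 / 4091010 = 15625004590908213.28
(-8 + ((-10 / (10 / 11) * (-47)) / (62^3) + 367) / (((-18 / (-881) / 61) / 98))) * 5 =536905579.66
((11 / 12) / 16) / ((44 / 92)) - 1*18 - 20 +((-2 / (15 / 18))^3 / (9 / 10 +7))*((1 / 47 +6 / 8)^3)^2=-6253607275188793 / 163499138110272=-38.25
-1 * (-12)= 12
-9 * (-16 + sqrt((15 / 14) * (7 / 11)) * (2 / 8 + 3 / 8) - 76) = 828 - 45 * sqrt(330) / 176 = 823.36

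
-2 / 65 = -0.03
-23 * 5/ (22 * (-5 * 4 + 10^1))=0.52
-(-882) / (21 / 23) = 966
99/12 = 33/4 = 8.25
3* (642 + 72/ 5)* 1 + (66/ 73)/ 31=22281828/ 11315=1969.23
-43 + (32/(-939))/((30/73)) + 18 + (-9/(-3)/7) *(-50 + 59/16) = -70879771/1577520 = -44.93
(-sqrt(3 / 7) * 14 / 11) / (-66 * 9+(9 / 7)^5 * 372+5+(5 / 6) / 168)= -4840416 * sqrt(21) / 19114109575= -0.00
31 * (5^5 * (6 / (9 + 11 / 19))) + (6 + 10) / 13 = 5521987 / 91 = 60681.18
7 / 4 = 1.75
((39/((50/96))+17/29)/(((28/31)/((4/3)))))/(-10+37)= 1696103/411075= 4.13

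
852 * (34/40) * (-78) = -282438/5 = -56487.60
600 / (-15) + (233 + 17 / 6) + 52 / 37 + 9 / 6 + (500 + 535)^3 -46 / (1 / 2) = 1108717981.74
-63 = -63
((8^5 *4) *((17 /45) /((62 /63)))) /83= 7798784 /12865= 606.20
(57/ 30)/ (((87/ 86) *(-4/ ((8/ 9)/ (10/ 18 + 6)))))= -1634/ 25665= -0.06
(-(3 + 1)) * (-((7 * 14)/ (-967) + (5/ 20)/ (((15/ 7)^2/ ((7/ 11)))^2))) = -0.39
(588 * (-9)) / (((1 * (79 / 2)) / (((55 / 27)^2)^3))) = -10850811125000 / 1133563653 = -9572.30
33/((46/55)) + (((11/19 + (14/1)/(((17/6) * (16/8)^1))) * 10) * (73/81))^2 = 25025885677735/31487118174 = 794.80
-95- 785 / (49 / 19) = -19570 / 49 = -399.39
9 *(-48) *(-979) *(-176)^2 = 13100617728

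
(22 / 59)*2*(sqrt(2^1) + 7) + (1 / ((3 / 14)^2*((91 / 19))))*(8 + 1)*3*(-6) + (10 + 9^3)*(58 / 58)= 8.66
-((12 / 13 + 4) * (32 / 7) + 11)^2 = -9296401 / 8281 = -1122.62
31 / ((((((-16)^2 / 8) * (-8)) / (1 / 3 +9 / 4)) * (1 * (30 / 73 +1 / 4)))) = -70153 / 148224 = -0.47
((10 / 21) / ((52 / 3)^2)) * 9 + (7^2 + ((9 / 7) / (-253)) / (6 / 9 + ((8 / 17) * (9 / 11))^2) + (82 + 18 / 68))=20764015383649 / 158174623880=131.27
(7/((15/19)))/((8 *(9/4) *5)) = 133/1350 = 0.10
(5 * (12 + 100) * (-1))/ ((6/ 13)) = -3640/ 3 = -1213.33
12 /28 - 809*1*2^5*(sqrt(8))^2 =-1449725 /7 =-207103.57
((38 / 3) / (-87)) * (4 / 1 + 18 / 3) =-380 / 261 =-1.46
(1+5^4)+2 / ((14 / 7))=627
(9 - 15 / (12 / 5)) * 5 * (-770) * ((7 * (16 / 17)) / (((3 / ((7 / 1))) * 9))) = -8300600 / 459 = -18084.10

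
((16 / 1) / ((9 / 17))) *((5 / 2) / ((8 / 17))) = 160.56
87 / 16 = 5.44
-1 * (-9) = 9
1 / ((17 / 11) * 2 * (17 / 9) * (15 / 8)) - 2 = -2758 / 1445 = -1.91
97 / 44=2.20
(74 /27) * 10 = 740 /27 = 27.41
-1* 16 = -16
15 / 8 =1.88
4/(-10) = -2/5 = -0.40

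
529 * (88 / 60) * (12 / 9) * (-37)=-1722424 / 45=-38276.09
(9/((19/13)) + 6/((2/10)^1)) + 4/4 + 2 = 744/19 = 39.16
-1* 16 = -16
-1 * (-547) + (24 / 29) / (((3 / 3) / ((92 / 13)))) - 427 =47448 / 377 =125.86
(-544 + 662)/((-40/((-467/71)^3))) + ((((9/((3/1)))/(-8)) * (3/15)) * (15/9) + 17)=12259602359/14316440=856.33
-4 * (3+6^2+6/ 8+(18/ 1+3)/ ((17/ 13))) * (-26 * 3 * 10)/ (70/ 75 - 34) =-5265.83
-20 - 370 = -390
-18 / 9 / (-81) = 2 / 81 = 0.02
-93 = -93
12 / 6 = 2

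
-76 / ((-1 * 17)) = 76 / 17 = 4.47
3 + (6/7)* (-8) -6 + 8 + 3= 8/7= 1.14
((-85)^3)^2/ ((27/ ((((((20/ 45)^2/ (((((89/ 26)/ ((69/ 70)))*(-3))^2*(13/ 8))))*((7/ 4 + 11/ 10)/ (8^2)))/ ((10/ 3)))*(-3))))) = -78847179456175/ 125753796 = -626996.42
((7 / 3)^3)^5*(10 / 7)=6782230728490 / 14348907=472665.32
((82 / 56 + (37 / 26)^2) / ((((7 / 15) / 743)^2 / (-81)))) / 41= -41532192007200 / 2376647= -17475120.20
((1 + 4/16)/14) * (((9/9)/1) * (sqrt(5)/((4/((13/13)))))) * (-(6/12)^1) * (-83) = 415 * sqrt(5)/448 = 2.07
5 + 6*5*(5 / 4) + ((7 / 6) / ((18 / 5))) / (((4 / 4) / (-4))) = 2225 / 54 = 41.20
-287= -287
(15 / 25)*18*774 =41796 / 5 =8359.20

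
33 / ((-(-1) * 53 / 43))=1419 / 53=26.77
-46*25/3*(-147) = 56350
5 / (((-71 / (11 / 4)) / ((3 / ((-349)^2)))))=-165 / 34591484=-0.00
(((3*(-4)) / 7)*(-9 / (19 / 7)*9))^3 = 133886.87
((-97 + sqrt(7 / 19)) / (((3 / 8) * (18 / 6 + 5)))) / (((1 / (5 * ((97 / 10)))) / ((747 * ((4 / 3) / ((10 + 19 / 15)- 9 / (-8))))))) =-125255.18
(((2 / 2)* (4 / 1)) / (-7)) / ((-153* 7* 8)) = 1 / 14994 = 0.00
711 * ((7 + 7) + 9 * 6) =48348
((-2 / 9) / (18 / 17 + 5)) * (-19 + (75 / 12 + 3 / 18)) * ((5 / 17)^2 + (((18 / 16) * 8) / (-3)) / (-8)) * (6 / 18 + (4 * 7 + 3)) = 7572499 / 1134648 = 6.67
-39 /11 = -3.55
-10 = -10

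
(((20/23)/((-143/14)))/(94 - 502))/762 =35/127817118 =0.00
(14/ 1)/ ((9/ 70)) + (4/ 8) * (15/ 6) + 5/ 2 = 4055/ 36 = 112.64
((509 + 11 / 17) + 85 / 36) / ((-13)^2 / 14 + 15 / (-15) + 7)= 2193443 / 77418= 28.33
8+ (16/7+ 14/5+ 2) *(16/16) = 528/35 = 15.09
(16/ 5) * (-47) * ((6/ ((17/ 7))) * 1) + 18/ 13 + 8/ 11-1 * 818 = -14433632/ 12155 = -1187.46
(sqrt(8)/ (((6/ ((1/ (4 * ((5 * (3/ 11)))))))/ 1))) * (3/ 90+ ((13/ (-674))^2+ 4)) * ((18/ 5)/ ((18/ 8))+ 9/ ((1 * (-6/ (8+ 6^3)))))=-63190849667 * sqrt(2)/ 766590750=-116.58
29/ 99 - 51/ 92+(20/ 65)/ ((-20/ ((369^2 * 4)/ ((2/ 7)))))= -29327.25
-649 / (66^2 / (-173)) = 10207 / 396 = 25.78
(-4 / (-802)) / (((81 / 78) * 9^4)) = 52 / 71035947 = 0.00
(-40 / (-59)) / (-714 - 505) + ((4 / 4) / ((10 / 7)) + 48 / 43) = 56153101 / 30926030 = 1.82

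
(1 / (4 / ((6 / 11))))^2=9 / 484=0.02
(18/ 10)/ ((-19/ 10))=-0.95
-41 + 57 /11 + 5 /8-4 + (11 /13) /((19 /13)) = -38.61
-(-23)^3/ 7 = 12167/ 7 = 1738.14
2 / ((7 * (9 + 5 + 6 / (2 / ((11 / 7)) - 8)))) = 74 / 3395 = 0.02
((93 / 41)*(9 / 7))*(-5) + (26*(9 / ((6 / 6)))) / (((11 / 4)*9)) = -16187 / 3157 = -5.13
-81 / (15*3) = -9 / 5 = -1.80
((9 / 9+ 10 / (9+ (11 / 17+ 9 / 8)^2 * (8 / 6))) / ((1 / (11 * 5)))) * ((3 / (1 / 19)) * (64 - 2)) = 62518916130 / 182929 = 341766.02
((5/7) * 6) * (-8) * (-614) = 147360/7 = 21051.43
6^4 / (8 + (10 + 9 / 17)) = 2448 / 35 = 69.94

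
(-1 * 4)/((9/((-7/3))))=28/27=1.04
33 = 33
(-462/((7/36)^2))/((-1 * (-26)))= -42768/91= -469.98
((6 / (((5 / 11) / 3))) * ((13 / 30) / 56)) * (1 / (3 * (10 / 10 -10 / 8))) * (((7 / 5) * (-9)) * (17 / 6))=7293 / 500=14.59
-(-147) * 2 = 294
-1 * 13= -13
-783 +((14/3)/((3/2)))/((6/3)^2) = -7040/9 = -782.22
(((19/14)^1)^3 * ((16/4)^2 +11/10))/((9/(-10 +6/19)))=-157757/3430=-45.99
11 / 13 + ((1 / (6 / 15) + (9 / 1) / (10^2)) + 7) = 13567 / 1300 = 10.44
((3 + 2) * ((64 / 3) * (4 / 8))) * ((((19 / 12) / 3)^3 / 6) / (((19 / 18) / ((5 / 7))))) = 9025 / 10206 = 0.88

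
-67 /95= -0.71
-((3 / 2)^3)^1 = -27 / 8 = -3.38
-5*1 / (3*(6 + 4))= -1 / 6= -0.17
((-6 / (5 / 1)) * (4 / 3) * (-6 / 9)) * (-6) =-32 / 5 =-6.40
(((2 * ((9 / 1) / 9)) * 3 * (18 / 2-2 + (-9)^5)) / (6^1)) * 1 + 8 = -59034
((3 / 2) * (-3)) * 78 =-351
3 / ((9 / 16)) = 16 / 3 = 5.33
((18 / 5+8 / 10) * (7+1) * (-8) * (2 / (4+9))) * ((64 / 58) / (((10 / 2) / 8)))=-720896 / 9425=-76.49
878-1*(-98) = 976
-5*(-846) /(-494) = -2115 /247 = -8.56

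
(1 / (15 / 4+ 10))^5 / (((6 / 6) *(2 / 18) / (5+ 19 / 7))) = 497664 / 3522990625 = 0.00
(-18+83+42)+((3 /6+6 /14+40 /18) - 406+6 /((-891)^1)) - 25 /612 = -41831521 /141372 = -295.90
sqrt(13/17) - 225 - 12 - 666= -903 + sqrt(221)/17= -902.13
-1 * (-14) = 14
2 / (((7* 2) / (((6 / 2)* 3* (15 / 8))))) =135 / 56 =2.41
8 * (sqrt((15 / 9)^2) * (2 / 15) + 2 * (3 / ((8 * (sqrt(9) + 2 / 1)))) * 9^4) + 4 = 354554 / 45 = 7878.98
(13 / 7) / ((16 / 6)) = 39 / 56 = 0.70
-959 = -959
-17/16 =-1.06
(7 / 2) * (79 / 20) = 13.82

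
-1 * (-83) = 83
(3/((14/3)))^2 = 81/196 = 0.41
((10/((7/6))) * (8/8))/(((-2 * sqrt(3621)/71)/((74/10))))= -74 * sqrt(3621)/119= -37.42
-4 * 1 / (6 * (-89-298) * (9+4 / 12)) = 1 / 5418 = 0.00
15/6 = 5/2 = 2.50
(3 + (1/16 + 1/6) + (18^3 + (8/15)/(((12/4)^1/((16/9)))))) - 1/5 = 37813037/6480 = 5835.35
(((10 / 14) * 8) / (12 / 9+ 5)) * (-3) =-360 / 133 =-2.71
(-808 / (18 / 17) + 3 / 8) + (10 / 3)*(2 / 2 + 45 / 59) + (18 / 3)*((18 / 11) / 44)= -388917607 / 514008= -756.64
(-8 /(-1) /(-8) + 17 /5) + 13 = 77 /5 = 15.40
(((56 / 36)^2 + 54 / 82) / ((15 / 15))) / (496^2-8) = 10223 / 816992568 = 0.00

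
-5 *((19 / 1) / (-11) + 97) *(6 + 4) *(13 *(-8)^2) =-43596800 / 11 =-3963345.45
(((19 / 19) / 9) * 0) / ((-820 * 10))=0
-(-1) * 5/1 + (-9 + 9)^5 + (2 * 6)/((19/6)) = 167/19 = 8.79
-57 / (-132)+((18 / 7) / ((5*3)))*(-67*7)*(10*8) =-282989 / 44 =-6431.57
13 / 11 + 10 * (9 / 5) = 211 / 11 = 19.18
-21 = -21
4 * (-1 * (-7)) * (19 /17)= 532 /17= 31.29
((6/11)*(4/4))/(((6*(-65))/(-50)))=10/143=0.07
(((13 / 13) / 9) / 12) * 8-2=-52 / 27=-1.93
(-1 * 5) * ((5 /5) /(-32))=5 /32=0.16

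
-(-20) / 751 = 20 / 751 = 0.03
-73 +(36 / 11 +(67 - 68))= -778 / 11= -70.73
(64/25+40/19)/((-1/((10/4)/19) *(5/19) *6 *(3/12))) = -2216/1425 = -1.56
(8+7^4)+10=2419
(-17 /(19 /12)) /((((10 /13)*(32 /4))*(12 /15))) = -663 /304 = -2.18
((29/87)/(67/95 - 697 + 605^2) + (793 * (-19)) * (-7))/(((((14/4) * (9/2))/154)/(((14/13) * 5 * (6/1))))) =33317386.67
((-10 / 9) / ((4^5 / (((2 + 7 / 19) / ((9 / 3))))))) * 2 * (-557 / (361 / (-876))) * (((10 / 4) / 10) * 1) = -0.58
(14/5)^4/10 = 19208/3125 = 6.15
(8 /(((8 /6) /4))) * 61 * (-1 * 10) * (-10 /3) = 48800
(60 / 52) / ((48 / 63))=315 / 208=1.51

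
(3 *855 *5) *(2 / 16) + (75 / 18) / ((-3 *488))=14081825 / 8784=1603.12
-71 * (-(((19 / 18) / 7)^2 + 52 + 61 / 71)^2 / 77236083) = 3553144541011081 / 1382167795739442768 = 0.00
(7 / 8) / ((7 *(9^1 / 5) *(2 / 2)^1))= 5 / 72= 0.07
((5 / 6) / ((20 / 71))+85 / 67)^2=17.87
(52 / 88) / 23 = 13 / 506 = 0.03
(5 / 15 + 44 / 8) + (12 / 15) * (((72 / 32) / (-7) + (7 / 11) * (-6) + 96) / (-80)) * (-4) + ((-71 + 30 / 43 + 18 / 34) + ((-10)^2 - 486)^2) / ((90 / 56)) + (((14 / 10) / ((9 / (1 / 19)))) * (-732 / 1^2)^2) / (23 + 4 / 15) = 31194180330451147 / 335915187300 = 92863.26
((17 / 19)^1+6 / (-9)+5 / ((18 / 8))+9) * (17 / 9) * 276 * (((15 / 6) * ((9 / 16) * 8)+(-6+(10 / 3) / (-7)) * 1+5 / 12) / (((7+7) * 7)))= 166896004 / 527877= 316.16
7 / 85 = 0.08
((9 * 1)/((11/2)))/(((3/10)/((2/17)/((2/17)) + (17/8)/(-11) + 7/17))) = 27345/4114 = 6.65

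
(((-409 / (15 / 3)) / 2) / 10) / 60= -409 / 6000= -0.07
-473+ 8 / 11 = -472.27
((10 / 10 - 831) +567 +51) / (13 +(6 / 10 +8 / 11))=-2915 / 197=-14.80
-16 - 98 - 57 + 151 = -20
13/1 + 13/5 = 78/5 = 15.60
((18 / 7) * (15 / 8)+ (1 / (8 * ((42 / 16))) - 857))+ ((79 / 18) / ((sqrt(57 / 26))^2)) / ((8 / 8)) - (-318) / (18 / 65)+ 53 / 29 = 124980095 / 416556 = 300.03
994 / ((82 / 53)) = 26341 / 41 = 642.46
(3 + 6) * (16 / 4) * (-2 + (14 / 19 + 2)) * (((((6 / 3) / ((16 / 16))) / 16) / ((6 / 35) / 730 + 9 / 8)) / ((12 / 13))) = 2325050 / 728327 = 3.19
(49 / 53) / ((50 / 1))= 0.02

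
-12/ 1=-12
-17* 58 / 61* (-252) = 248472 / 61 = 4073.31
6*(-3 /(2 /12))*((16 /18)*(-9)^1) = 864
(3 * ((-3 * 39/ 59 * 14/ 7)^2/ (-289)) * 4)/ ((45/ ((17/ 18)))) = -0.01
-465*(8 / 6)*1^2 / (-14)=310 / 7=44.29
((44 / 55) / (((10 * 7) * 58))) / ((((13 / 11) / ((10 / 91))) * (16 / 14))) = 11 / 686140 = 0.00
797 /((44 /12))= 2391 /11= 217.36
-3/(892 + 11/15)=-45/13391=-0.00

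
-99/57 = -33/19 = -1.74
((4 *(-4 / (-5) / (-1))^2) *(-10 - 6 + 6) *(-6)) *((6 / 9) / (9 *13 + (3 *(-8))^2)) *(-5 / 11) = -512 / 7623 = -0.07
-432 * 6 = -2592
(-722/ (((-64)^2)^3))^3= -47045881/ 40564819207303340847894502572032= -0.00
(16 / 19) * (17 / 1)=272 / 19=14.32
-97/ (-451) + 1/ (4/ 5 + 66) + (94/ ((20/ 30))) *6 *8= 1019525565/ 150634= 6768.23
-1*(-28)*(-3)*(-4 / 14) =24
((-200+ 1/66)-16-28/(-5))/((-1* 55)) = 69427/18150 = 3.83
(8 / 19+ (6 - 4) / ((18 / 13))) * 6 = 638 / 57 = 11.19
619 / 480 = 1.29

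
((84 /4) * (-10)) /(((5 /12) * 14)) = -36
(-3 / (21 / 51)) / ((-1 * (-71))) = -51 / 497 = -0.10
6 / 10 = 0.60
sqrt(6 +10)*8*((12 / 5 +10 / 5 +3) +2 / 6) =3712 / 15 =247.47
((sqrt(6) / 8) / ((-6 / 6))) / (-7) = sqrt(6) / 56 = 0.04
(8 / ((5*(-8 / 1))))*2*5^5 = -1250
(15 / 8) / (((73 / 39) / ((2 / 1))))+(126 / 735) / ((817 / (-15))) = 3340359 / 1669948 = 2.00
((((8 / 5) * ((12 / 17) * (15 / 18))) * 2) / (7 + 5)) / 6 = 4 / 153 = 0.03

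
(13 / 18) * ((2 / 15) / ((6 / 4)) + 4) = 1196 / 405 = 2.95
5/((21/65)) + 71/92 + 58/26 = 464111/25116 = 18.48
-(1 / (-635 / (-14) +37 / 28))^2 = -784 / 1708249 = -0.00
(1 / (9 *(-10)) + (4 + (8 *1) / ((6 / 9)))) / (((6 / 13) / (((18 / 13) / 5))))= 9.59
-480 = -480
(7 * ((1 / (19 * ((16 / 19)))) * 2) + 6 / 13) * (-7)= -973 / 104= -9.36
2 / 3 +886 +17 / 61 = 162311 / 183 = 886.95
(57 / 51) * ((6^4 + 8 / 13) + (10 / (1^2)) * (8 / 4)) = 325204 / 221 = 1471.51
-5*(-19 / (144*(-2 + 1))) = -95 / 144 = -0.66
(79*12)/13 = 948/13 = 72.92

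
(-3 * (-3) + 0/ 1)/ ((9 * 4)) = 1/ 4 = 0.25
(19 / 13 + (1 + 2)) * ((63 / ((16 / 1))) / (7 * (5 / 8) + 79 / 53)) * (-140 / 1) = -4518780 / 10777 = -419.30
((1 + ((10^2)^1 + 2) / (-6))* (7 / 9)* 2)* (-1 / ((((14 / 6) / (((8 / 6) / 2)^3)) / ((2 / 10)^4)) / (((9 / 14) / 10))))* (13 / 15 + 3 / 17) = 2432 / 7171875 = 0.00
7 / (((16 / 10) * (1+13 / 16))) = 70 / 29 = 2.41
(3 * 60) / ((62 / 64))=5760 / 31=185.81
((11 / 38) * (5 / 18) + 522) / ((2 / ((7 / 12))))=2499721 / 16416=152.27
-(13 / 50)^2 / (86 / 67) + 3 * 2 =1278677 / 215000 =5.95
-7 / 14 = -1 / 2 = -0.50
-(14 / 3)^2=-196 / 9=-21.78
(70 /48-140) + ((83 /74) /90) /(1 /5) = -368909 /2664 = -138.48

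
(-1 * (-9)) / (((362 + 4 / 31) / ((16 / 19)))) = 0.02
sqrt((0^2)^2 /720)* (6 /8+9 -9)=0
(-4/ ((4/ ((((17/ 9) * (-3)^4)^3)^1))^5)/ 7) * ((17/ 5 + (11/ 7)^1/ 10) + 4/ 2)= -229256186294969371470359489855754573/ 125440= -1827616281050457361849167000000.00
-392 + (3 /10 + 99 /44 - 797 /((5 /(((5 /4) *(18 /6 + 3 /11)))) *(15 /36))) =-429983 /220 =-1954.47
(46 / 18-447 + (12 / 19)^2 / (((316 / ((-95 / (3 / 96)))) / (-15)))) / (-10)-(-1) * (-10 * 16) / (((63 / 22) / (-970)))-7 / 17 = 54235.10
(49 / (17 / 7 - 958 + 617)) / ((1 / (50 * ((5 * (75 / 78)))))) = -214375 / 6162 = -34.79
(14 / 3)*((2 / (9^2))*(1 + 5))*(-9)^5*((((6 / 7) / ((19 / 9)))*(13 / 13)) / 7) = -2367.88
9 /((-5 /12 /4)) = -432 /5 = -86.40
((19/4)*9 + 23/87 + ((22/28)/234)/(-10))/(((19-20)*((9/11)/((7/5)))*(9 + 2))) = -6.69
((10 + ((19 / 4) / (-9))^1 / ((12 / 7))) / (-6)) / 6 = -0.27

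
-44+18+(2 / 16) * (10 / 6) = -619 / 24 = -25.79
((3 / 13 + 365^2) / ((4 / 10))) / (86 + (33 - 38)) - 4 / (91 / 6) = 2331292 / 567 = 4111.63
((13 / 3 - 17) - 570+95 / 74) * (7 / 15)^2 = -6324283 / 49950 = -126.61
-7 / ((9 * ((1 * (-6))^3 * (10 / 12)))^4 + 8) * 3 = -21 / 6887475360008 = -0.00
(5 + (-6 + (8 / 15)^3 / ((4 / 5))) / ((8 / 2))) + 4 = 10189 / 1350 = 7.55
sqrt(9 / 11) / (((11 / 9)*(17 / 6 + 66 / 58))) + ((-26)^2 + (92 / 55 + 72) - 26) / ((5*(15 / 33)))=318.60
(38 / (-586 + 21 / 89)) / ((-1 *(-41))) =-3382 / 2137453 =-0.00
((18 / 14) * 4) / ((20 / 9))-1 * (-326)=11491 / 35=328.31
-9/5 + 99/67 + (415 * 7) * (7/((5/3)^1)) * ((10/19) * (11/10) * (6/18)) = 14984843/6365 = 2354.26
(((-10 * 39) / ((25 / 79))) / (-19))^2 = 37970244 / 9025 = 4207.23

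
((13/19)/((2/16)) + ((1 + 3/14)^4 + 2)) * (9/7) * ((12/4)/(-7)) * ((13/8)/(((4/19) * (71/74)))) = -91454077377/2138388224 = -42.77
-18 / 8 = -2.25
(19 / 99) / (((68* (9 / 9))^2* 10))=19 / 4577760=0.00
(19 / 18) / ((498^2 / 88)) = 209 / 558009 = 0.00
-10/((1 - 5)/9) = 45/2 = 22.50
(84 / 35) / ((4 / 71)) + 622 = 3323 / 5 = 664.60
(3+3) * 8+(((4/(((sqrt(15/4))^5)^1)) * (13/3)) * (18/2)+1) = 54.73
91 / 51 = 1.78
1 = 1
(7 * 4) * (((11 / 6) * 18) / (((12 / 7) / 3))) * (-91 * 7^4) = -353299947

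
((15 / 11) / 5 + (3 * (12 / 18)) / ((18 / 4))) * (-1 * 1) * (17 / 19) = -1207 / 1881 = -0.64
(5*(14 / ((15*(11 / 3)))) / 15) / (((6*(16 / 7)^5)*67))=117649 / 34776023040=0.00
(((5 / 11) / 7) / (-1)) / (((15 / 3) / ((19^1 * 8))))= -152 / 77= -1.97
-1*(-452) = 452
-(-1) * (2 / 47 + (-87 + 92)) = 237 / 47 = 5.04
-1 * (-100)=100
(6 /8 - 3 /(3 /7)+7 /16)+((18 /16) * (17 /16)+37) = 4145 /128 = 32.38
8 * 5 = 40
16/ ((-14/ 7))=-8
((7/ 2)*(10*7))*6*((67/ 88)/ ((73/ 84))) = 1034145/ 803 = 1287.85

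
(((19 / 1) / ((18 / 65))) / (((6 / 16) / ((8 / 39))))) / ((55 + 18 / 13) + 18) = 39520 / 78327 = 0.50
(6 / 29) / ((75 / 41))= 82 / 725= 0.11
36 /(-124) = -9 /31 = -0.29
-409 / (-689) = 409 / 689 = 0.59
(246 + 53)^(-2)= 1/89401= 0.00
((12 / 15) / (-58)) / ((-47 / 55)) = 22 / 1363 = 0.02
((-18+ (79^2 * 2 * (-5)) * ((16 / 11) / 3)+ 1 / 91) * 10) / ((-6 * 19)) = 454614905 / 171171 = 2655.91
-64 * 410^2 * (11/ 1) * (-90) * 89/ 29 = 947922624000/ 29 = 32686987034.48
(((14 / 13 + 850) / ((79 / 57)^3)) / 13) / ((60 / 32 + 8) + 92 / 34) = 1.95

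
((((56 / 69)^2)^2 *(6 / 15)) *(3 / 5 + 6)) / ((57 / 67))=14496047104 / 10766882475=1.35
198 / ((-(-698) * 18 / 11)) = 121 / 698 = 0.17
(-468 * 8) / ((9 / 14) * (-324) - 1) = 26208 / 1465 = 17.89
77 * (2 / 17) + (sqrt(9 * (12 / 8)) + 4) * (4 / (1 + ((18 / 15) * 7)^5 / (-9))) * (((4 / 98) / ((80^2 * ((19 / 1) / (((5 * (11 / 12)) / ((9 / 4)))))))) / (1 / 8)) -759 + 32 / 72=-4649888955666622 / 6204014983467 -6875 * sqrt(6) / 973178820936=-749.50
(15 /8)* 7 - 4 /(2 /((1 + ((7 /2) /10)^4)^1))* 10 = -57401 /8000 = -7.18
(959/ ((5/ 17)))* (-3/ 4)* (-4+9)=-12227.25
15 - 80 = -65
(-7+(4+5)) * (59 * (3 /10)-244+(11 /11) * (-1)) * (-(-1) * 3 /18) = -2273 /30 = -75.77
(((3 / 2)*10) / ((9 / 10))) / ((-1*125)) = -2 / 15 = -0.13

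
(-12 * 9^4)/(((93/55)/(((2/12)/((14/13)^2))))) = -20328165/3038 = -6691.30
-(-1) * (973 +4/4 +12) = 986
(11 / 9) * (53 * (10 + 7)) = 9911 / 9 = 1101.22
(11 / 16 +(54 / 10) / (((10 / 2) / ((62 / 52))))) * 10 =19.75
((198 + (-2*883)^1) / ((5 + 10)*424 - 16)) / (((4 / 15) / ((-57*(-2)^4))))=670320 / 793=845.30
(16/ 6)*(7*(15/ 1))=280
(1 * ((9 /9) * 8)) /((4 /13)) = 26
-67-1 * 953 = -1020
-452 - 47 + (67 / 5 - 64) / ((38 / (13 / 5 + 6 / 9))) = -1434547 / 2850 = -503.35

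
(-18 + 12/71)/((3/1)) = -422/71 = -5.94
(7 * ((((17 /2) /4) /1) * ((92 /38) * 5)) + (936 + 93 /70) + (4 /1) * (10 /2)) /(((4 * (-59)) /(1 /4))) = -3025469 /2511040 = -1.20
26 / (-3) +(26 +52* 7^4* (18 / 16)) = 842855 / 6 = 140475.83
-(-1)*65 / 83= 65 / 83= 0.78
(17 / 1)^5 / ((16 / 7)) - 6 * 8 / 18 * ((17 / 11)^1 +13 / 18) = 2951853967 / 4752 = 621181.39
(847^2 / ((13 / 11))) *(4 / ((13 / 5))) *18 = 2840939640 / 169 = 16810293.73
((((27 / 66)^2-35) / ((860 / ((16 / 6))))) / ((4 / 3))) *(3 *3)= -151731 / 208120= -0.73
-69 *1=-69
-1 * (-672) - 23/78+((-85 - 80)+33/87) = 1147025/2262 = 507.08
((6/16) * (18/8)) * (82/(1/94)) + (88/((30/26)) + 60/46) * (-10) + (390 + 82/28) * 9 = 35797147/3864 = 9264.27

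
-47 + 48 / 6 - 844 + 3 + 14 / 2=-873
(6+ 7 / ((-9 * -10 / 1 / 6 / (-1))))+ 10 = 233 / 15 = 15.53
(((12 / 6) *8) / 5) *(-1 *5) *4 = -64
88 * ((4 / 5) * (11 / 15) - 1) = -36.37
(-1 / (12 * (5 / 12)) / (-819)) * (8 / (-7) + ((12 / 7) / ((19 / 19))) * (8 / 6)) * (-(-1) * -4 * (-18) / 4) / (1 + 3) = 4 / 3185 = 0.00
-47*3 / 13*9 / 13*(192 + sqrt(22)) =-243648 / 169 - 1269*sqrt(22) / 169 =-1476.92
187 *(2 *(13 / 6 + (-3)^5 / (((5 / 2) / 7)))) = -3804889 / 15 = -253659.27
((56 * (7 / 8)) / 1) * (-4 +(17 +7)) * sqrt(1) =980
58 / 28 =2.07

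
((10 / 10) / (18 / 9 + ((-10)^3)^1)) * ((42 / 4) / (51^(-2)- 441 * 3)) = 54621 / 6868479512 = 0.00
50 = 50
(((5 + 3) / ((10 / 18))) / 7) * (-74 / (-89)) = 5328 / 3115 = 1.71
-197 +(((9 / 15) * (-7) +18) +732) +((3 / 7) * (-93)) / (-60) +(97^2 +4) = 9962.46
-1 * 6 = -6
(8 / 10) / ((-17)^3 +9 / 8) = -0.00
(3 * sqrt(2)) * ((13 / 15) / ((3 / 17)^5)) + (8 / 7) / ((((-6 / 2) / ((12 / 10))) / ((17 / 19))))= -272 / 665 + 18458141 * sqrt(2) / 1215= 21484.16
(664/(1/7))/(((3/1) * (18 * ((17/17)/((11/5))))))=25564/135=189.36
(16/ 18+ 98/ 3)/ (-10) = -151/ 45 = -3.36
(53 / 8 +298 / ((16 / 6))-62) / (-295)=-451 / 2360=-0.19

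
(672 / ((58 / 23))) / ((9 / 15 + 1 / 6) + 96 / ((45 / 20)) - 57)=-231840 / 11803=-19.64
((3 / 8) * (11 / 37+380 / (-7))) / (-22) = 41949 / 45584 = 0.92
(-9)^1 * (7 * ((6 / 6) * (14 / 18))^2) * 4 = -152.44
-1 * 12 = -12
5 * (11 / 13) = 55 / 13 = 4.23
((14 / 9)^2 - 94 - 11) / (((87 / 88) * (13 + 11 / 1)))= -91399 / 21141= -4.32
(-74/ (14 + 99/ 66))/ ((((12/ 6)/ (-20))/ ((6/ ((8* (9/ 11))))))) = 4070/ 93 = 43.76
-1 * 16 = -16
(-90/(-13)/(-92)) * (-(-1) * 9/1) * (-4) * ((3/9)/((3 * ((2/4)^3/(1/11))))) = 720/3289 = 0.22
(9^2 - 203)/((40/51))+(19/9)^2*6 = -69557/540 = -128.81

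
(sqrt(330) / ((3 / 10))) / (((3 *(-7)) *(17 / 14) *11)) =-20 *sqrt(330) / 1683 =-0.22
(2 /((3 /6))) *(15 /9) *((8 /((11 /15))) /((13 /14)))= 11200 /143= 78.32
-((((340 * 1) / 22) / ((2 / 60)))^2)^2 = -676520100000000 / 14641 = -46207233112.49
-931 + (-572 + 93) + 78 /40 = -28161 /20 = -1408.05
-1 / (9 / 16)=-16 / 9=-1.78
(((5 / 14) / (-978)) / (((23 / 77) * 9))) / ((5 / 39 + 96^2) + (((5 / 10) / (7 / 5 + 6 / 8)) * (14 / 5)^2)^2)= -33050875 / 2243182445291844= -0.00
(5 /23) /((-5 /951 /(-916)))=871116 /23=37874.61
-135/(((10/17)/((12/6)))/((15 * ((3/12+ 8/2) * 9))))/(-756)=39015/112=348.35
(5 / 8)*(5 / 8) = 25 / 64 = 0.39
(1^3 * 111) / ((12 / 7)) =259 / 4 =64.75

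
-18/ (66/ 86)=-258/ 11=-23.45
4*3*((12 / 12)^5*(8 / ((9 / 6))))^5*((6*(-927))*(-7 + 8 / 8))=1728053248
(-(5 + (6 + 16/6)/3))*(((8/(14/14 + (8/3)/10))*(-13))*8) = 295360/57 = 5181.75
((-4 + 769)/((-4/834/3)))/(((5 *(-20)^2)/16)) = -191403/50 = -3828.06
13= 13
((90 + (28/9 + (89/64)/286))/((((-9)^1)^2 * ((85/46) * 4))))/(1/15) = 352809719/151227648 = 2.33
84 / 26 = 42 / 13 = 3.23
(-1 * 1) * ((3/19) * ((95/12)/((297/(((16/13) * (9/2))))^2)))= -80/184041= -0.00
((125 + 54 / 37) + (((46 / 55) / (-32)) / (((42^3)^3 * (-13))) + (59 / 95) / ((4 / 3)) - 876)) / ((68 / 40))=-2449909950865625510389975 / 5559988386392485613568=-440.63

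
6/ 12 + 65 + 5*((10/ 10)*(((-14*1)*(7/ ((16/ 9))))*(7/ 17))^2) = 48859333/ 18496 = 2641.62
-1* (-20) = 20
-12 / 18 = -2 / 3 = -0.67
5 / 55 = 1 / 11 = 0.09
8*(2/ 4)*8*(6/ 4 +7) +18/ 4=553/ 2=276.50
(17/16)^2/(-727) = -289/186112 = -0.00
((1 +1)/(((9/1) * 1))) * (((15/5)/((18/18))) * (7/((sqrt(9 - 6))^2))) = 14/9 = 1.56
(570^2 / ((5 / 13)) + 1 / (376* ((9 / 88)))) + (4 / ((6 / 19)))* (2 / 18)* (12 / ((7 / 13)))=833789363 / 987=844771.39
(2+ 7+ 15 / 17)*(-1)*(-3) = 504 / 17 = 29.65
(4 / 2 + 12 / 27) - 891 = -7997 / 9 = -888.56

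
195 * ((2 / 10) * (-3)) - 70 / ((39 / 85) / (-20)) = 2934.28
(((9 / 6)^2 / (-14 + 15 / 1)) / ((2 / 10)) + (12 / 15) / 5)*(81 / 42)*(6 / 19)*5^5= 1650375 / 76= 21715.46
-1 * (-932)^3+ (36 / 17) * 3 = 13762478764 / 17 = 809557574.35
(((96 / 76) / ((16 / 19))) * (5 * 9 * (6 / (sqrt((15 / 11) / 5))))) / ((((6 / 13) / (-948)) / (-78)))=21628620 * sqrt(33)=124246962.55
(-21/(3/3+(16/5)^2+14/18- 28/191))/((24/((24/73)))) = -902475/37241972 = -0.02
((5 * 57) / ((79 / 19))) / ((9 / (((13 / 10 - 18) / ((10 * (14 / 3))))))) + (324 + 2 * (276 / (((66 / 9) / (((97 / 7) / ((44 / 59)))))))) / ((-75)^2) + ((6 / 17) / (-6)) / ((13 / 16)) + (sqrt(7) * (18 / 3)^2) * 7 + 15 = 924856865937 / 73938865000 + 252 * sqrt(7) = 679.24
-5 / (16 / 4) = -5 / 4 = -1.25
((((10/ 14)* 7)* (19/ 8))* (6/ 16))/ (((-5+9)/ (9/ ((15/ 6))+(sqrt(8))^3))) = 513/ 128+285* sqrt(2)/ 16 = 29.20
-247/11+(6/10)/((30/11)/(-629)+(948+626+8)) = -13517869253/602020540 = -22.45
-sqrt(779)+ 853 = 825.09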